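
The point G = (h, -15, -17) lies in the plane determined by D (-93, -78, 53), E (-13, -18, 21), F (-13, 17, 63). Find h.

Coplanarity requires DE · (DF × DG) = 0.
DE = (80, 60, -32), DF = (80, 95, 10); the triple product is linear in h with coefficient 3640 and constant term -69160.
Setting it to zero: h = 19.

19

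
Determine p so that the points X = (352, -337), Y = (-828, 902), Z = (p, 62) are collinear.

-28

The three points are collinear iff det[XY; XZ] = 0.
This determinant is linear in p: (-1239)p + (-34692) = 0, so p = -28.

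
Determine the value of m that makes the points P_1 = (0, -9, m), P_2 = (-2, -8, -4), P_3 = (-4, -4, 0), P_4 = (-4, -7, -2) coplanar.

Coplanarity ⇔ det[P_1P_2; P_1P_3; P_1P_4] = 0.
Expanding, this is linear in m: (-6)m + (-36) = 0.
So m = -6.

-6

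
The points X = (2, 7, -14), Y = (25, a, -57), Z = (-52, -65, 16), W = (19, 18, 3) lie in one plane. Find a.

51

Normal to plane XZW: n = (-1554, 1428, 630); plane equation n·P = -1932.
Requiring n·Y = -1932: (1428)a + (-74760) = -1932.
So a = 51.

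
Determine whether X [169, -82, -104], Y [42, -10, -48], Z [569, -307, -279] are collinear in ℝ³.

XY = (-127, 72, 56), XZ = (400, -225, -175).
XY × XZ = (0, 175, -225).
The cross product is nonzero, so the points do not lie on one line.

No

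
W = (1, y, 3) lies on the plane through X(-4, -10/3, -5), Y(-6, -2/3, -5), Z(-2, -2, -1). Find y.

-2

A normal to the plane is n = XY × XZ = (32/3, 8, -8).
W lies in the plane iff n · XW = 0.
This gives (8)y + (16) = 0, so y = -2.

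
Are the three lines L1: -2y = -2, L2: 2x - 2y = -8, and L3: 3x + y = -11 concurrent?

No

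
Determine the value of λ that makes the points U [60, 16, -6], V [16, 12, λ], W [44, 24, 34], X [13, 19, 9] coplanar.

-26

Normal to plane UWX: n = (0, -1640, 328); plane equation n·P = -28208.
Requiring n·V = -28208: (328)λ + (-19680) = -28208.
So λ = -26.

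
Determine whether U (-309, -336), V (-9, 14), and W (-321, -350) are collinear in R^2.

UV = (300, 350), UW = (-12, -14).
Twice the signed area of △UVW is (300)(-14) − (350)(-12) = 0.
The triangle is degenerate (zero area), so the points are collinear.

Yes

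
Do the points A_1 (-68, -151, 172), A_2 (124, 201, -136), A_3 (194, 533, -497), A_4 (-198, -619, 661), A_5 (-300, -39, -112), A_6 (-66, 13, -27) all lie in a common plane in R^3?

Yes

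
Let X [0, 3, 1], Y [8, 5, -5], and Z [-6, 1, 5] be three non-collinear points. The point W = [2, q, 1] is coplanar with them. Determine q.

A normal to the plane is n = XY × XZ = (-4, 4, -4).
W lies in the plane iff n · XW = 0.
This gives (4)q + (-20) = 0, so q = 5.

5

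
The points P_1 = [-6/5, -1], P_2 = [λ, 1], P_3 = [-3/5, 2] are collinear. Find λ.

Collinearity: (P_2 − P_1) must be parallel to (P_3 − P_1) = (3/5, 3).
Cross-multiplying the components: (λ − (-6/5))·(3) = (2)·(3/5).
Solving gives λ = -4/5.

-4/5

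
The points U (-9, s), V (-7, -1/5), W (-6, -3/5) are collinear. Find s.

3/5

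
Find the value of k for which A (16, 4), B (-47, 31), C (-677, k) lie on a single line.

Collinearity: (C − A) must be parallel to (B − A) = (-63, 27).
Cross-multiplying the components: (k − 4)·(-63) = (-693)·(27).
Solving gives k = 301.

301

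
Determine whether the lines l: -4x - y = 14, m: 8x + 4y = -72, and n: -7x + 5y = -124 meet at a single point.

Intersecting l and m: solving the 2×2 system gives (x, y) = (2, -22).
Substitute into n: (-7)(2) + (5)(-22) = -124.
This equals -124, so (2, -22) lies on all three lines and they are concurrent.

Yes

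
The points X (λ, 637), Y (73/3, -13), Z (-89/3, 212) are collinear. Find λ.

-395/3

Collinearity: (X − Y) must be parallel to (Z − Y) = (-54, 225).
Cross-multiplying the components: (λ − 73/3)·(225) = (650)·(-54).
Solving gives λ = -395/3.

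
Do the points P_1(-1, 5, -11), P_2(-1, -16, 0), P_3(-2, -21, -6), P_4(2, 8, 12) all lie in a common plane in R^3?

No

The four points are coplanar iff the 3×3 determinant with rows P_1P_2, P_1P_3, P_1P_4 is zero.
Rows: (0, -21, 11), (-1, -26, 5), (3, 3, 23).
Expanding along the first row: (0)(-613) − (-21)(-38) + (11)(75) = 27.
Nonzero ⇒ not coplanar.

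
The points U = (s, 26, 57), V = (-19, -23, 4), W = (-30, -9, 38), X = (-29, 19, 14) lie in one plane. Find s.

-41

Coplanarity ⇔ det[UV; UW; UX] = 0.
Expanding, this is linear in s: (1288)s + (52808) = 0.
So s = -41.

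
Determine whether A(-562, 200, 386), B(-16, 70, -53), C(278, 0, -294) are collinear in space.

No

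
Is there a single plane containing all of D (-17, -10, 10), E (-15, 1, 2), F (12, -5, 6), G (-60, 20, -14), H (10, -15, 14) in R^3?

The plane through D, E, F has normal n = DE × DF = (-4, -224, -309) and equation n·P = -782.
Checking the remaining points: n·G = 86, n·H = -1006.
Since n·G = 86 ≠ -782, G is off the plane and the points are not all coplanar.

No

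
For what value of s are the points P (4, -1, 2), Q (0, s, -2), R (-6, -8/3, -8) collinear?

-5/3

Collinearity requires PQ × PR = 0; each component is linear in s.
The x-component gives (-10)s + (-50/3) = 0, so s = -5/3.
The remaining components then also vanish.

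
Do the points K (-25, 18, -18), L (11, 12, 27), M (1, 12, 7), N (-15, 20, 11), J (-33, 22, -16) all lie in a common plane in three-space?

The plane through K, L, M has normal n = KL × KM = (120, 270, -60) and equation n·P = 2940.
Checking the remaining points: n·N = 2940, n·J = 2940.
All equal 2940, so all 5 points lie in one plane.

Yes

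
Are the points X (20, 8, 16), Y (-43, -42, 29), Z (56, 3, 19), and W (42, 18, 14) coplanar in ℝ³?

No

A normal to the plane through X, Y, Z is n = XY × XZ = (-85, 657, 2115).
The plane has equation n·P = 37396. For W: n·W = 37866.
37866 ≠ 37396, so W is off the plane.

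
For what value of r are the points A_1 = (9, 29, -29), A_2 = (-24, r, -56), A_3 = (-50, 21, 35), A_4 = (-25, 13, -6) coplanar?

Normal to plane A_1A_3A_4: n = (840, -819, 672); plane equation n·P = -35679.
Requiring n·A_2 = -35679: (-819)r + (-57792) = -35679.
So r = -27.

-27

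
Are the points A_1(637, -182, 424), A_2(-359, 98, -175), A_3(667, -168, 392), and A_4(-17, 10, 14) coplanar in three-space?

No

A normal to the plane through A_1, A_2, A_3 is n = A_1A_2 × A_1A_3 = (-574, -49842, -22344).
The plane has equation n·P = -768250. For A_4: n·A_4 = -801478.
-801478 ≠ -768250, so A_4 is off the plane.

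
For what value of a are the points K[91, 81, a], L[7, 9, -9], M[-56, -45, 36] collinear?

-69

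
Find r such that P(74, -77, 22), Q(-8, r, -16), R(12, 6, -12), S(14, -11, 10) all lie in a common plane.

The points are coplanar iff PQ · (PR × PS) = 0.
Expanding, this is linear in r: (1296)r + (-36288) = 0.
So r = 28.

28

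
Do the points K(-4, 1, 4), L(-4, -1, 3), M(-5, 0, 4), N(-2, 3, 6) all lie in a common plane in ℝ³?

No

With K as base: KL = (0, -2, -1), KM = (-1, -1, 0), KN = (2, 2, 2).
KM × KN = (-2, 2, 0).
KL · (KM × KN) = -4.
Since -4 ≠ 0, the four points are not coplanar.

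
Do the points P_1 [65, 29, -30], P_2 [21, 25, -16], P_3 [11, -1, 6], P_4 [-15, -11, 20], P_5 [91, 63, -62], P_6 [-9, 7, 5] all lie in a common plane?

The plane through P_1, P_2, P_3 has normal n = P_1P_2 × P_1P_3 = (276, 828, 1104) and equation n·P = 8832.
Checking the remaining points: n·P_4 = 8832, n·P_5 = 8832, n·P_6 = 8832.
All equal 8832, so all 6 points lie in one plane.

Yes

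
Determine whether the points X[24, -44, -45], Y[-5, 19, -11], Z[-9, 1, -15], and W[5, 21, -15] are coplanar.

Yes

A normal to the plane through X, Y, Z is n = XY × XZ = (360, -252, 774).
The plane has equation n·P = -15102. For W: n·W = -15102.
Equal, so W lies in the plane and all four are coplanar.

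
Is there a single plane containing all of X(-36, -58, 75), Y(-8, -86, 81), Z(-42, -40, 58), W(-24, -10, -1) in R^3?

Yes

The four points are coplanar iff the 3×3 determinant with rows XY, XZ, XW is zero.
Rows: (28, -28, 6), (-6, 18, -17), (12, 48, -76).
Expanding along the first row: (28)(-552) − (-28)(660) + (6)(-504) = 0.
Zero determinant ⇒ coplanar.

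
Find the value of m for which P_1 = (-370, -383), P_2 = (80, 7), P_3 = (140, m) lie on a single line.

59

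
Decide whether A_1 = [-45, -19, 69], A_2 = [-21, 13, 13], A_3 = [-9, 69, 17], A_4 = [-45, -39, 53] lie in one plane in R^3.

The four points are coplanar iff the 3×3 determinant with rows A_1A_2, A_1A_3, A_1A_4 is zero.
Rows: (24, 32, -56), (36, 88, -52), (0, -20, -16).
Expanding along the first row: (24)(-2448) − (32)(-576) + (-56)(-720) = 0.
Zero determinant ⇒ coplanar.

Yes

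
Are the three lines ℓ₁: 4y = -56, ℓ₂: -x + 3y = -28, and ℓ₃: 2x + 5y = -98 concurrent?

Yes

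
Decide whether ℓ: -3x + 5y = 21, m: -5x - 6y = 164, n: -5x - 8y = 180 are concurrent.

No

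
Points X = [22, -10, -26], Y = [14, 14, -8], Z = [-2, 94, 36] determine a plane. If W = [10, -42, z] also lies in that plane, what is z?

-16

Coplanarity requires XY · (XZ × XW) = 0.
XY = (-8, 24, 18), XZ = (-24, 104, 62); the triple product is linear in z with coefficient -256 and constant term -4096.
Setting it to zero: z = -16.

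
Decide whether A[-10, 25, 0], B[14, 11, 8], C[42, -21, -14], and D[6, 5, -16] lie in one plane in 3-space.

Yes

With A as base: AB = (24, -14, 8), AC = (52, -46, -14), AD = (16, -20, -16).
AC × AD = (456, 608, -304).
AB · (AC × AD) = 0.
The scalar triple product vanishes, so the four points are coplanar.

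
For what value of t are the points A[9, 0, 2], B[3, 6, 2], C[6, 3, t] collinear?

Direction AB = (-6, 6, 0). From the x-coordinate of C, the parameter along the line is τ = (6 − 9)/(-6) = 1/2.
Then t = 2 + 1/2·(0) = 2.

2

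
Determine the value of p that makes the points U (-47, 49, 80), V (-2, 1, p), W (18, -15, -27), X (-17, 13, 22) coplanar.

1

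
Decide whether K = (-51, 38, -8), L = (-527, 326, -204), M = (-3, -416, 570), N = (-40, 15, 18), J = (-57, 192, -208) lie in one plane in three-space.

Yes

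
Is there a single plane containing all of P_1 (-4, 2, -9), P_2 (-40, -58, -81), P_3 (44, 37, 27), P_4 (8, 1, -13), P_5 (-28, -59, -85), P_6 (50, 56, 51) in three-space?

The plane through P_1, P_2, P_3 has normal n = P_1P_2 × P_1P_3 = (360, -2160, 1620) and equation n·P = -20340.
Checking the remaining points: n·P_4 = -20340, n·P_5 = -20340, n·P_6 = -20340.
All equal -20340, so all 6 points lie in one plane.

Yes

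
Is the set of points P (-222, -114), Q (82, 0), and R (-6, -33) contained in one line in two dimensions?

Yes

PQ = (304, 114), PR = (216, 81).
Twice the signed area of △PQR is (304)(81) − (114)(216) = 0.
The triangle is degenerate (zero area), so the points are collinear.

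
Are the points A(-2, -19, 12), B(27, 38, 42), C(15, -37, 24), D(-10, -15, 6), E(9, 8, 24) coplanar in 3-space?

The plane through A, B, C has normal n = AB × AC = (1224, 162, -1491) and equation n·P = -23418.
Checking the remaining points: n·D = -23616, n·E = -23472.
Since n·D = -23616 ≠ -23418, D is off the plane and the points are not all coplanar.

No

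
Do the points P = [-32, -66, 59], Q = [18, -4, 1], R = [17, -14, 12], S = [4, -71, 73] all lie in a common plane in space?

With P as base: PQ = (50, 62, -58), PR = (49, 52, -47), PS = (36, -5, 14).
PR × PS = (493, -2378, -2117).
PQ · (PR × PS) = 0.
The scalar triple product vanishes, so the four points are coplanar.

Yes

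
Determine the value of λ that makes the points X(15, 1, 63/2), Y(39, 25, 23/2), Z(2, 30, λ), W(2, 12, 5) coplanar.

Normal to plane XYW: n = (-416, 896, 576); plane equation n·P = 12800.
Requiring n·Z = 12800: (576)λ + (26048) = 12800.
So λ = -23.

-23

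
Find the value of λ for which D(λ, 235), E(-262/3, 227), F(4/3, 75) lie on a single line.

-92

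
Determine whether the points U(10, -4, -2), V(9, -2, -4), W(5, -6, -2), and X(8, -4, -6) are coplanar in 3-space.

With U as base: UV = (-1, 2, -2), UW = (-5, -2, 0), UX = (-2, 0, -4).
UW × UX = (8, -20, -4).
UV · (UW × UX) = -40.
Since -40 ≠ 0, the four points are not coplanar.

No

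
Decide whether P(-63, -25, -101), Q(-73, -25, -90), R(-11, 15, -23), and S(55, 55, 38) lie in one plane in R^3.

No

The four points are coplanar iff the 3×3 determinant with rows PQ, PR, PS is zero.
Rows: (-10, 0, 11), (52, 40, 78), (118, 80, 139).
Expanding along the first row: (-10)(-680) − (0)(-1976) + (11)(-560) = 640.
Nonzero ⇒ not coplanar.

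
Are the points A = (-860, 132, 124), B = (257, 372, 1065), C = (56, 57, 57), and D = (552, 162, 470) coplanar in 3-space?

Yes

The four points are coplanar iff the 3×3 determinant with rows AB, AC, AD is zero.
Rows: (1117, 240, 941), (916, -75, -67), (1412, 30, 346).
Expanding along the first row: (1117)(-23940) − (240)(411540) + (941)(133380) = 0.
Zero determinant ⇒ coplanar.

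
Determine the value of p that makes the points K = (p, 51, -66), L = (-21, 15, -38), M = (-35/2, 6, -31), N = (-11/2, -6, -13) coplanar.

Coplanarity ⇔ det[KL; KM; KN] = 0.
Expanding, this is linear in p: (78)p + (2730) = 0.
So p = -35.

-35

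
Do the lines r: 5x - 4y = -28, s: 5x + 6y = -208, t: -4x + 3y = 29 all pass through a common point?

No

Intersecting r and s: solving the 2×2 system gives (x, y) = (-20, -18).
Substitute into t: (-4)(-20) + (3)(-18) = 26.
But t requires 29 ≠ 26, so the three lines have no common point.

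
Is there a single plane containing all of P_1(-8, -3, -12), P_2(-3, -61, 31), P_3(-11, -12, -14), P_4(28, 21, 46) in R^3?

The four points are coplanar iff the 3×3 determinant with rows P_1P_2, P_1P_3, P_1P_4 is zero.
Rows: (5, -58, 43), (-3, -9, -2), (36, 24, 58).
Expanding along the first row: (5)(-474) − (-58)(-102) + (43)(252) = 2550.
Nonzero ⇒ not coplanar.

No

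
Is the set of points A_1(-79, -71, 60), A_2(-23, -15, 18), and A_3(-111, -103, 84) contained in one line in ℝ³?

Yes

A_1A_2 = (56, 56, -42), A_1A_3 = (-32, -32, 24).
A_1A_2 × A_1A_3 = (0, 0, 0).
The cross product vanishes, so the three points are collinear.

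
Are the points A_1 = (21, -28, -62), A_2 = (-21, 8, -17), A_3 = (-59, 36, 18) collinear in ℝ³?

No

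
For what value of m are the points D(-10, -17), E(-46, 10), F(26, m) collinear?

The three points are collinear iff det[DE; DF] = 0.
This determinant is linear in m: (-36)m + (-1584) = 0, so m = -44.

-44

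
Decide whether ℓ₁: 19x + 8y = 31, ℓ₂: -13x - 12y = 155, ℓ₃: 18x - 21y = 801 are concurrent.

Yes

Intersecting ℓ₁ and ℓ₂: solving the 2×2 system gives (x, y) = (13, -27).
Substitute into ℓ₃: (18)(13) + (-21)(-27) = 801.
This equals 801, so (13, -27) lies on all three lines and they are concurrent.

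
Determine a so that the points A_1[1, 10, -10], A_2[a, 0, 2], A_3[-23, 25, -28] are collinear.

17

Direction A_1A_3 = (-24, 15, -18). From the y-coordinate of A_2, the parameter along the line is τ = (0 − 10)/15 = -2/3.
Then a = 1 + (-2/3)·(-24) = 17.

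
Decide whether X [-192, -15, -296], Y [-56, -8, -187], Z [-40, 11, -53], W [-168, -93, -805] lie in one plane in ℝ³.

Yes

A normal to the plane through X, Y, Z is n = XY × XZ = (-1133, -16480, 2472).
The plane has equation n·P = -266976. For W: n·W = -266976.
Equal, so W lies in the plane and all four are coplanar.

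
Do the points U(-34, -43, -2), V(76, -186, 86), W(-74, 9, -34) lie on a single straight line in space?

Yes

UV = (110, -143, 88), UW = (-40, 52, -32).
Each component of UW is -4/11 times the corresponding component of UV, so UW = -4/11·UV and the points are collinear.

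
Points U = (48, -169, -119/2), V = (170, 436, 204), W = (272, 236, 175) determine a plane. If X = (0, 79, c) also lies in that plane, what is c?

17/2

A normal to the plane is n = UV × UW = (35155, 30415, -86110).
X lies in the plane iff n · UX = 0.
This gives (-86110)c + (731935) = 0, so c = 17/2.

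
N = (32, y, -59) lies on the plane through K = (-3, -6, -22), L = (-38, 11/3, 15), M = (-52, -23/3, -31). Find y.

Coplanarity requires KL · (KM × KN) = 0.
KL = (-35, 29/3, 37), KM = (-49, -5/3, -9); the triple product is linear in y with coefficient -2128 and constant term -100016/3.
Setting it to zero: y = -47/3.

-47/3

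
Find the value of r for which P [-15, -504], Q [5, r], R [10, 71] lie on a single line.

The three points are collinear iff det[PQ; PR] = 0.
This determinant is linear in r: (-25)r + (-1100) = 0, so r = -44.

-44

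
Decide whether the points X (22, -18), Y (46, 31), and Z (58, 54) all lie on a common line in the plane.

XY = (24, 49), XZ = (36, 72).
If collinear, XZ would be a scalar multiple of XY. But (24)·(72) ≠ (49)·(36) (difference -36), so they are not parallel; the points are not collinear.

No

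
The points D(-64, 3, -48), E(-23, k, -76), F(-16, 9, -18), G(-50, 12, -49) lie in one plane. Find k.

Coplanarity ⇔ det[DE; DF; DG] = 0.
Expanding, this is linear in k: (468)k + (-22464) = 0.
So k = 48.

48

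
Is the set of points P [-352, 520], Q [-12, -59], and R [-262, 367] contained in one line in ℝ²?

PQ = (340, -579), PR = (90, -153).
If collinear, PR would be a scalar multiple of PQ. But (340)·(-153) ≠ (-579)·(90) (difference 90), so they are not parallel; the points are not collinear.

No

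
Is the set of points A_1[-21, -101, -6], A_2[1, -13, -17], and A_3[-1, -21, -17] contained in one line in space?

A_1A_2 = (22, 88, -11), A_1A_3 = (20, 80, -11).
A_1A_2 × A_1A_3 = (-88, 22, 0).
The cross product is nonzero, so the points do not lie on one line.

No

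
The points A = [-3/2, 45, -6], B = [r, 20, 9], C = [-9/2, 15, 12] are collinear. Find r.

Collinearity requires AB × AC = 0; each component is linear in r.
The y-component gives (-18)r + (-72) = 0, so r = -4.
The remaining components then also vanish.

-4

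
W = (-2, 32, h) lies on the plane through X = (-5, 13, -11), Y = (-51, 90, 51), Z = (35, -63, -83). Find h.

The plane through X, Y, Z has equation −832x − 832y + 416z = -11232.
Substituting W: (416)h + (-24960) = -11232, so h = 33.

33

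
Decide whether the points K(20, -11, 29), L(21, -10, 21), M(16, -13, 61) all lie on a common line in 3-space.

No

KL = (1, 1, -8), KM = (-4, -2, 32).
Comparing components 2 and 3: (1)(32) − (-8)(-2) = 16 ≠ 0, so KL and KM are not parallel and the points are not collinear.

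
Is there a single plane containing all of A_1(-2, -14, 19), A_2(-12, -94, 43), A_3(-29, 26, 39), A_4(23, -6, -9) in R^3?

With A_1 as base: A_1A_2 = (-10, -80, 24), A_1A_3 = (-27, 40, 20), A_1A_4 = (25, 8, -28).
A_1A_3 × A_1A_4 = (-1280, -256, -1216).
A_1A_2 · (A_1A_3 × A_1A_4) = 4096.
Since 4096 ≠ 0, the four points are not coplanar.

No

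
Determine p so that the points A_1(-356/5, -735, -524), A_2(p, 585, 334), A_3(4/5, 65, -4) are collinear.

Direction A_1A_3 = (72, 800, 520). From the y-coordinate of A_2, the parameter along the line is τ = (585 − (-735))/800 = 33/20.
Then p = (-356/5) + 33/20·(72) = 238/5.

238/5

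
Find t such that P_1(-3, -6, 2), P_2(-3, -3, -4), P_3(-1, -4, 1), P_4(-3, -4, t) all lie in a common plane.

The points are coplanar iff P_1P_2 · (P_1P_3 × P_1P_4) = 0.
Expanding, this is linear in t: (-6)t + (-12) = 0.
So t = -2.

-2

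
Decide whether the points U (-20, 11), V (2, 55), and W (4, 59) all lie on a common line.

Yes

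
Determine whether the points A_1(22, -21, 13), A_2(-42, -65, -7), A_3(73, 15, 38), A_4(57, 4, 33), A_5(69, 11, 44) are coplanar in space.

The plane through A_1, A_2, A_3 has normal n = A_1A_2 × A_1A_3 = (-380, 580, -60) and equation n·P = -21320.
Checking the remaining points: n·A_4 = -21320, n·A_5 = -22480.
Since n·A_5 = -22480 ≠ -21320, A_5 is off the plane and the points are not all coplanar.

No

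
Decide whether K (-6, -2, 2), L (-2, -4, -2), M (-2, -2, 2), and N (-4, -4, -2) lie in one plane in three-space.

The four points are coplanar iff the 3×3 determinant with rows KL, KM, KN is zero.
Rows: (4, -2, -4), (4, 0, 0), (2, -2, -4).
Expanding along the first row: (4)(0) − (-2)(-16) + (-4)(-8) = 0.
Zero determinant ⇒ coplanar.

Yes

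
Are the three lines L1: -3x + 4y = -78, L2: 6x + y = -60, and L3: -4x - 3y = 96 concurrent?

Yes

Intersecting L1 and L2: solving the 2×2 system gives (x, y) = (-6, -24).
Substitute into L3: (-4)(-6) + (-3)(-24) = 96.
This equals 96, so (-6, -24) lies on all three lines and they are concurrent.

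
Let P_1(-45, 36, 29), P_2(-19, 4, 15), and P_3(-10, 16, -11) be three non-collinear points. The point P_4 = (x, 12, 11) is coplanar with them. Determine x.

-21

Coplanarity requires P_1P_2 · (P_1P_3 × P_1P_4) = 0.
P_1P_2 = (26, -32, -14), P_1P_3 = (35, -20, -40); the triple product is linear in x with coefficient 1000 and constant term 21000.
Setting it to zero: x = -21.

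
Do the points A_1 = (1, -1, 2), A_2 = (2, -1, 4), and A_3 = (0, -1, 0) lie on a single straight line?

Yes

A_1A_2 = (1, 0, 2), A_1A_3 = (-1, 0, -2).
Each component of A_1A_3 is -1 times the corresponding component of A_1A_2, so A_1A_3 = -1·A_1A_2 and the points are collinear.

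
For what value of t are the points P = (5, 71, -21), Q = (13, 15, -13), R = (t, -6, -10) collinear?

16

Direction PQ = (8, -56, 8). From the y-coordinate of R, the parameter along the line is τ = (-6 − 71)/(-56) = 11/8.
Then t = 5 + 11/8·(8) = 16.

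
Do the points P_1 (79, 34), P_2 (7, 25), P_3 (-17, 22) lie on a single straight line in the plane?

P_1P_2 = (-72, -9), P_1P_3 = (-96, -12).
Twice the signed area of △P_1P_2P_3 is (-72)(-12) − (-9)(-96) = 0.
The triangle is degenerate (zero area), so the points are collinear.

Yes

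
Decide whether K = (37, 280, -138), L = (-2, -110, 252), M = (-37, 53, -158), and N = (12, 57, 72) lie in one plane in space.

Yes

A normal to the plane through K, L, M is n = KL × KM = (96330, -29640, -20007).
The plane has equation n·P = -1974024. For N: n·N = -1974024.
Equal, so N lies in the plane and all four are coplanar.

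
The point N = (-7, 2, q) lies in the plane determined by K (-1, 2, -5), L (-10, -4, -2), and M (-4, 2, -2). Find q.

1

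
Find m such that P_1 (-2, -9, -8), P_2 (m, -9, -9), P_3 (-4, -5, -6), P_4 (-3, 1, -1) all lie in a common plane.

-4

The points are coplanar iff P_1P_2 · (P_1P_3 × P_1P_4) = 0.
Expanding, this is linear in m: (8)m + (32) = 0.
So m = -4.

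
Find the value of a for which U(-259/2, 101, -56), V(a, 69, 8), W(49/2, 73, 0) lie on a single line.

Collinearity requires UV × UW = 0; each component is linear in a.
The y-component gives (-56)a + (2604) = 0, so a = 93/2.
The remaining components then also vanish.

93/2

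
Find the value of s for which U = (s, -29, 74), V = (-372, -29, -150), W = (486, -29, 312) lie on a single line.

44

Direction VW = (858, 0, 462). From the z-coordinate of U, the parameter along the line is τ = (74 − (-150))/462 = 16/33.
Then s = (-372) + 16/33·(858) = 44.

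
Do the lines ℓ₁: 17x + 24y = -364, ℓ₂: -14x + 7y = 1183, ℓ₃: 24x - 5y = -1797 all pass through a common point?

Lines aᵢx + bᵢy = cᵢ with pairwise distinct directions are concurrent exactly when det[aᵢ bᵢ cᵢ] = 0.
Here the determinant is 0.
It vanishes, so the lines are concurrent at (-68, 33).

Yes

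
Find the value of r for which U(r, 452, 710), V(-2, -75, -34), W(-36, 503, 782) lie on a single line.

-33

Direction VW = (-34, 578, 816). From the y-coordinate of U, the parameter along the line is τ = (452 − (-75))/578 = 31/34.
Then r = (-2) + 31/34·(-34) = -33.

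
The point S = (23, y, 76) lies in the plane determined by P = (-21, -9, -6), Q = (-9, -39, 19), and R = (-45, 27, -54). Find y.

-3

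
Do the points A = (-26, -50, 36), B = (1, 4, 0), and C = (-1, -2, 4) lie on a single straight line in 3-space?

AB = (27, 54, -36), AC = (25, 48, -32).
Comparing components 3 and 1: (-36)(25) − (27)(-32) = -36 ≠ 0, so AB and AC are not parallel and the points are not collinear.

No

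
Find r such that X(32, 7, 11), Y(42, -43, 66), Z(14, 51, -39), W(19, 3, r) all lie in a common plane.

13

Normal to plane XYZ: n = (80, -490, -460); plane equation n·P = -5930.
Requiring n·W = -5930: (-460)r + (50) = -5930.
So r = 13.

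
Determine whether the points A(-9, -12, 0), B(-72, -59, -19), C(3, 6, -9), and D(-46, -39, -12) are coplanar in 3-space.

A normal to the plane through A, B, C is n = AB × AC = (765, -795, -570).
The plane has equation n·P = 2655. For D: n·D = 2655.
Equal, so D lies in the plane and all four are coplanar.

Yes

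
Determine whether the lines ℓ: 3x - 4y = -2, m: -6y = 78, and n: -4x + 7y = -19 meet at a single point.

Intersecting ℓ and m: solving the 2×2 system gives (x, y) = (-18, -13).
Substitute into n: (-4)(-18) + (7)(-13) = -19.
This equals -19, so (-18, -13) lies on all three lines and they are concurrent.

Yes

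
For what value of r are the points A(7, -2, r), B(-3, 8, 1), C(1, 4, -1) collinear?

-4

Collinearity requires AB × AC = 0; each component is linear in r.
The x-component gives (-4)r + (-16) = 0, so r = -4.
The remaining components then also vanish.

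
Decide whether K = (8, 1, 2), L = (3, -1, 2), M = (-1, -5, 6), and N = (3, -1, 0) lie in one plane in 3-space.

No

The four points are coplanar iff the 3×3 determinant with rows KL, KM, KN is zero.
Rows: (-5, -2, 0), (-9, -6, 4), (-5, -2, -2).
Expanding along the first row: (-5)(20) − (-2)(38) + (0)(-12) = -24.
Nonzero ⇒ not coplanar.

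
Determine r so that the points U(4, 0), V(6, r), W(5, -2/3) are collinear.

The three points are collinear iff det[UV; UW] = 0.
This determinant is linear in r: (-1)r + (-4/3) = 0, so r = -4/3.

-4/3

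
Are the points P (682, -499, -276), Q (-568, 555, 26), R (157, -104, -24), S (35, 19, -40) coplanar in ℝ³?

No

The four points are coplanar iff the 3×3 determinant with rows PQ, PR, PS is zero.
Rows: (-1250, 1054, 302), (-525, 395, 252), (-647, 518, 236).
Expanding along the first row: (-1250)(-37316) − (1054)(39144) + (302)(-16385) = 438954.
Nonzero ⇒ not coplanar.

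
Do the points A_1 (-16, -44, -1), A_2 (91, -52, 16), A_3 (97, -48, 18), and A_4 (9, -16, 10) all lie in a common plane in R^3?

Yes

A normal to the plane through A_1, A_2, A_3 is n = A_1A_2 × A_1A_3 = (-84, -112, 476).
The plane has equation n·P = 5796. For A_4: n·A_4 = 5796.
Equal, so A_4 lies in the plane and all four are coplanar.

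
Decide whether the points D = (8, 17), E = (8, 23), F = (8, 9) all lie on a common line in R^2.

Yes

DE = (0, 6), DF = (0, -8).
Checking proportionality: DF = -4/3·DE, so the vectors are parallel and the points are collinear.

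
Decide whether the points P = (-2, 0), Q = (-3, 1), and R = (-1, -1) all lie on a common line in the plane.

Yes

PQ = (-1, 1), PR = (1, -1).
Checking proportionality: PR = -1·PQ, so the vectors are parallel and the points are collinear.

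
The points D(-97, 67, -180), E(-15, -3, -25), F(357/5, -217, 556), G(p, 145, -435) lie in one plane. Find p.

-311/5

Normal to plane DEF: n = (-7500, -34250, -11500); plane equation n·P = 502750.
Requiring n·G = 502750: (-7500)p + (36250) = 502750.
So p = -311/5.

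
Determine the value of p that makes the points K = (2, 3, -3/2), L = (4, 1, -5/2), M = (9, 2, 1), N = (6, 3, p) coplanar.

1/2

Normal to plane KLM: n = (-6, -12, 12); plane equation n·P = -66.
Requiring n·N = -66: (12)p + (-72) = -66.
So p = 1/2.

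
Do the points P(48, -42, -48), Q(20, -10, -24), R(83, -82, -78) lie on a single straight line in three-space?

Yes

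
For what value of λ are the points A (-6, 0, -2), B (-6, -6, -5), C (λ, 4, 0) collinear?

-6

Direction AB = (0, -6, -3). From the y-coordinate of C, the parameter along the line is τ = (4 − 0)/(-6) = -2/3.
Then λ = (-6) + (-2/3)·(0) = -6.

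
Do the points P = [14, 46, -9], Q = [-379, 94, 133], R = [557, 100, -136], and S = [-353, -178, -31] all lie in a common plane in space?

Yes

With P as base: PQ = (-393, 48, 142), PR = (543, 54, -127), PS = (-367, -224, -22).
PR × PS = (-29636, 58555, -101814).
PQ · (PR × PS) = 0.
The scalar triple product vanishes, so the four points are coplanar.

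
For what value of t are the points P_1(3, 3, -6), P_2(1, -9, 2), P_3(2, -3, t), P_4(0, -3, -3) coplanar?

-2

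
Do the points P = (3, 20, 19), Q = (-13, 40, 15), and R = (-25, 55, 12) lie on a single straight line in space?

PQ = (-16, 20, -4), PR = (-28, 35, -7).
PQ × PR = (0, 0, 0).
The cross product vanishes, so the three points are collinear.

Yes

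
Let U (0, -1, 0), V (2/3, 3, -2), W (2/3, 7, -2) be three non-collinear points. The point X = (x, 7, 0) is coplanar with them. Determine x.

0

A normal to the plane is n = UV × UW = (8, 0, 8/3).
X lies in the plane iff n · UX = 0.
This gives (8)x + (0) = 0, so x = 0.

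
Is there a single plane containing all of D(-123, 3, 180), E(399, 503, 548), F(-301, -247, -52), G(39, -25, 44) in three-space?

No

A normal to the plane through D, E, F is n = DE × DF = (-24000, 55600, -41500).
The plane has equation n·P = -4351200. For G: n·G = -4152000.
-4152000 ≠ -4351200, so G is off the plane.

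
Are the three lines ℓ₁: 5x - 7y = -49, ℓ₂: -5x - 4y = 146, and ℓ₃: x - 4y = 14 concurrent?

No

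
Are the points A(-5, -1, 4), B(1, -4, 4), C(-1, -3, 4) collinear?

Yes

AB = (6, -3, 0), AC = (4, -2, 0).
Each component of AC is 2/3 times the corresponding component of AB, so AC = 2/3·AB and the points are collinear.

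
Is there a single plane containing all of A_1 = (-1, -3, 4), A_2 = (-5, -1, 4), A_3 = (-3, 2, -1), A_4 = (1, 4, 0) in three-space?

The four points are coplanar iff the 3×3 determinant with rows A_1A_2, A_1A_3, A_1A_4 is zero.
Rows: (-4, 2, 0), (-2, 5, -5), (2, 7, -4).
Expanding along the first row: (-4)(15) − (2)(18) + (0)(-24) = -96.
Nonzero ⇒ not coplanar.

No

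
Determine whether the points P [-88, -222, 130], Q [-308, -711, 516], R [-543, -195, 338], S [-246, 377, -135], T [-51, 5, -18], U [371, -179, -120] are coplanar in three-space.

The plane through P, Q, R has normal n = PQ × PR = (-112134, -129870, -228435) and equation n·X = 9002382.
Checking the remaining points: n·S = 9462699, n·T = 9181314, n·U = 9057216.
Since n·S = 9462699 ≠ 9002382, S is off the plane and the points are not all coplanar.

No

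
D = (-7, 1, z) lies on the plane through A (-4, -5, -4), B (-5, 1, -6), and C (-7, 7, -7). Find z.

-4

The plane through A, B, C has equation 6x + 3y + 6z = -63.
Substituting D: (6)z + (-39) = -63, so z = -4.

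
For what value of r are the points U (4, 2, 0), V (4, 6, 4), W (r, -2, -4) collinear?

Direction UV = (0, 4, 4). From the y-coordinate of W, the parameter along the line is τ = (-2 − 2)/4 = -1.
Then r = 4 + (-1)·(0) = 4.

4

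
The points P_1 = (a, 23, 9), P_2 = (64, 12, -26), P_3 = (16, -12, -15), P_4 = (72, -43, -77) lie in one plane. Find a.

24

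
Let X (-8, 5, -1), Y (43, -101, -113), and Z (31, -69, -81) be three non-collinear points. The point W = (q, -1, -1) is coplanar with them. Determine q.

The plane through X, Y, Z has equation 192x − 288y + 360z = -3336.
Substituting W: (192)q + (-72) = -3336, so q = -17.

-17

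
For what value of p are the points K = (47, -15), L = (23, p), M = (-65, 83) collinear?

Collinearity: (L − K) must be parallel to (M − K) = (-112, 98).
Cross-multiplying the components: (p − (-15))·(-112) = (-24)·(98).
Solving gives p = 6.

6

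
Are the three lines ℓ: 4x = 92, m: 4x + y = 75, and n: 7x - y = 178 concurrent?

Yes

Intersecting ℓ and m: solving the 2×2 system gives (x, y) = (23, -17).
Substitute into n: (7)(23) + (-1)(-17) = 178.
This equals 178, so (23, -17) lies on all three lines and they are concurrent.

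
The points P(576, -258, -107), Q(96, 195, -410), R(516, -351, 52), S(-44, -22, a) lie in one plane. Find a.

-39

The points are coplanar iff PQ · (PR × PS) = 0.
Expanding, this is linear in a: (71820)a + (2800980) = 0.
So a = -39.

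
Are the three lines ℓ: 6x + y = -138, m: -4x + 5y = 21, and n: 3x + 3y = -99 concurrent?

The three lines meet at one point iff the augmented coefficient matrix [aᵢ bᵢ cᵢ] has rank < 3, i.e. its determinant vanishes.
Here the determinant is 45.
Nonzero, so no common point exists.

No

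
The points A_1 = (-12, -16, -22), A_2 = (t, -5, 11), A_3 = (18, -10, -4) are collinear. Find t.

43

Direction A_1A_3 = (30, 6, 18). From the y-coordinate of A_2, the parameter along the line is τ = (-5 − (-16))/6 = 11/6.
Then t = (-12) + 11/6·(30) = 43.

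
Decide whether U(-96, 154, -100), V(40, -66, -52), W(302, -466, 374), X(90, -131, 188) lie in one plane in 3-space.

Yes

The four points are coplanar iff the 3×3 determinant with rows UV, UW, UX is zero.
Rows: (136, -220, 48), (398, -620, 474), (186, -285, 288).
Expanding along the first row: (136)(-43470) − (-220)(26460) + (48)(1890) = 0.
Zero determinant ⇒ coplanar.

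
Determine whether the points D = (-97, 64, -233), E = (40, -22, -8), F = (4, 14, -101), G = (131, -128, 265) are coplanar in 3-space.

Yes

The four points are coplanar iff the 3×3 determinant with rows DE, DF, DG is zero.
Rows: (137, -86, 225), (101, -50, 132), (228, -192, 498).
Expanding along the first row: (137)(444) − (-86)(20202) + (225)(-7992) = 0.
Zero determinant ⇒ coplanar.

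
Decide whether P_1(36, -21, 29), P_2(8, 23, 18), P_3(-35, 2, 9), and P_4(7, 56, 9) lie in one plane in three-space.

No

A normal to the plane through P_1, P_2, P_3 is n = P_1P_2 × P_1P_3 = (-627, 221, 2480).
The plane has equation n·P = 44707. For P_4: n·P_4 = 30307.
30307 ≠ 44707, so P_4 is off the plane.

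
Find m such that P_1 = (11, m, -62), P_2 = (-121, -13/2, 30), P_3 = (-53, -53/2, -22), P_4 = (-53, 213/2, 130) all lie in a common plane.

-75/2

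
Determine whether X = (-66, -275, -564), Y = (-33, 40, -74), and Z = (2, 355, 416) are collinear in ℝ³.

No

XY = (33, 315, 490), XZ = (68, 630, 980).
XY × XZ = (0, 980, -630).
The cross product is nonzero, so the points do not lie on one line.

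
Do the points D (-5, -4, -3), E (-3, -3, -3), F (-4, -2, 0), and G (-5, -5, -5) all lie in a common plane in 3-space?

With D as base: DE = (2, 1, 0), DF = (1, 2, 3), DG = (0, -1, -2).
DF × DG = (-1, 2, -1).
DE · (DF × DG) = 0.
The scalar triple product vanishes, so the four points are coplanar.

Yes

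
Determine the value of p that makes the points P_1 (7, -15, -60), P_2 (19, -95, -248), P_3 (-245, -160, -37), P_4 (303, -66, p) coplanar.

-563

Coplanarity ⇔ det[P_1P_2; P_1P_3; P_1P_4] = 0.
Expanding, this is linear in p: (-21900)p + (-12329700) = 0.
So p = -563.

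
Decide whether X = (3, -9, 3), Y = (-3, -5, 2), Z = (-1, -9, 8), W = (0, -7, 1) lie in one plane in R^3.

No

The four points are coplanar iff the 3×3 determinant with rows XY, XZ, XW is zero.
Rows: (-6, 4, -1), (-4, 0, 5), (-3, 2, -2).
Expanding along the first row: (-6)(-10) − (4)(23) + (-1)(-8) = -24.
Nonzero ⇒ not coplanar.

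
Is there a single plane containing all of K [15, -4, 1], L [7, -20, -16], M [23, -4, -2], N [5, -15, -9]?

Yes

With K as base: KL = (-8, -16, -17), KM = (8, 0, -3), KN = (-10, -11, -10).
KM × KN = (-33, 110, -88).
KL · (KM × KN) = 0.
The scalar triple product vanishes, so the four points are coplanar.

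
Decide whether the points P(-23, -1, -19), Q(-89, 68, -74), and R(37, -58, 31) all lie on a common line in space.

PQ = (-66, 69, -55), PR = (60, -57, 50).
Comparing components 2 and 3: (69)(50) − (-55)(-57) = 315 ≠ 0, so PQ and PR are not parallel and the points are not collinear.

No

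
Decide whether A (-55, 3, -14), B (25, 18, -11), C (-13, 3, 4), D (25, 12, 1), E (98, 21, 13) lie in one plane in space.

No

The plane through A, B, C has normal n = AB × AC = (270, -1314, -630) and equation n·P = -9972.
Checking the remaining points: n·D = -9648, n·E = -9324.
Since n·D = -9648 ≠ -9972, D is off the plane and the points are not all coplanar.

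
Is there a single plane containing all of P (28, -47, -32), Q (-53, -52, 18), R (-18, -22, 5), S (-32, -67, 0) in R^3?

A normal to the plane through P, Q, R is n = PQ × PR = (-1435, 697, -2255).
The plane has equation n·X = -779. For S: n·S = -779.
Equal, so S lies in the plane and all four are coplanar.

Yes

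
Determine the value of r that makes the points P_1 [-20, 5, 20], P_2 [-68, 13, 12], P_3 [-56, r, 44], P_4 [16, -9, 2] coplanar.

Coplanarity ⇔ det[P_1P_2; P_1P_3; P_1P_4] = 0.
Expanding, this is linear in r: (1152)r + (-24192) = 0.
So r = 21.

21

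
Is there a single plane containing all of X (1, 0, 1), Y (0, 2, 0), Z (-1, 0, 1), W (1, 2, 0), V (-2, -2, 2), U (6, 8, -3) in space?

Yes

The plane through X, Y, Z has normal n = XY × XZ = (0, 2, 4) and equation n·P = 4.
Checking the remaining points: n·W = 4, n·V = 4, n·U = 4.
All equal 4, so all 6 points lie in one plane.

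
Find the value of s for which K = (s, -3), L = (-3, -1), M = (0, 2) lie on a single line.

Collinearity: (K − L) must be parallel to (M − L) = (3, 3).
Cross-multiplying the components: (s − (-3))·(3) = (-2)·(3).
Solving gives s = -5.

-5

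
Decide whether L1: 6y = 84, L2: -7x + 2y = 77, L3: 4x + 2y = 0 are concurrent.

Yes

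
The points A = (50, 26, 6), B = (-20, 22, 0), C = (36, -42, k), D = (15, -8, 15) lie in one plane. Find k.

The points are coplanar iff AB · (AC × AD) = 0.
Expanding, this is linear in k: (-2240)k + (67200) = 0.
So k = 30.

30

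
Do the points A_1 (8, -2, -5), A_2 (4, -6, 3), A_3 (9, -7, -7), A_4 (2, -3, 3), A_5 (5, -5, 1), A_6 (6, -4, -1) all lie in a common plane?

The plane through A_1, A_2, A_3 has normal n = A_1A_2 × A_1A_3 = (48, 0, 24) and equation n·P = 264.
Checking the remaining points: n·A_4 = 168, n·A_5 = 264, n·A_6 = 264.
Since n·A_4 = 168 ≠ 264, A_4 is off the plane and the points are not all coplanar.

No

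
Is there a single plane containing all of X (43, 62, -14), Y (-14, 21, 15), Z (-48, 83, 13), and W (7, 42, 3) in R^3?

The four points are coplanar iff the 3×3 determinant with rows XY, XZ, XW is zero.
Rows: (-57, -41, 29), (-91, 21, 27), (-36, -20, 17).
Expanding along the first row: (-57)(897) − (-41)(-575) + (29)(2576) = 0.
Zero determinant ⇒ coplanar.

Yes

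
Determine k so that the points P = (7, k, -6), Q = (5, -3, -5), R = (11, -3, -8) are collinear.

-3

Collinearity requires PQ × PR = 0; each component is linear in k.
The x-component gives (3)k + (9) = 0, so k = -3.
The remaining components then also vanish.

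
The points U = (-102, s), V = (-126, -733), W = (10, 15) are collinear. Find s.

Collinearity: (U − V) must be parallel to (W − V) = (136, 748).
Cross-multiplying the components: (s − (-733))·(136) = (24)·(748).
Solving gives s = -601.

-601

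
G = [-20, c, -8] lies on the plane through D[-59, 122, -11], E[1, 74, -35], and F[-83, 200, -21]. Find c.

35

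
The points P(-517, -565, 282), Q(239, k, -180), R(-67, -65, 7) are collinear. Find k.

275

Direction PR = (450, 500, -275). From the x-coordinate of Q, the parameter along the line is τ = (239 − (-517))/450 = 42/25.
Then k = (-565) + 42/25·(500) = 275.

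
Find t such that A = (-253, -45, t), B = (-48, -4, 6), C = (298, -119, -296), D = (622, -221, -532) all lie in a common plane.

-713

The points are coplanar iff AB · (AC × AD) = 0.
Expanding, this is linear in t: (-1968)t + (-1403184) = 0.
So t = -713.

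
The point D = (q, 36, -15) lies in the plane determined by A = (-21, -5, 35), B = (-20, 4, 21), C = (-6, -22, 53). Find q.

A normal to the plane is n = AB × AC = (-76, -228, -152).
D lies in the plane iff n · AD = 0.
This gives (-76)q + (-3344) = 0, so q = -44.

-44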